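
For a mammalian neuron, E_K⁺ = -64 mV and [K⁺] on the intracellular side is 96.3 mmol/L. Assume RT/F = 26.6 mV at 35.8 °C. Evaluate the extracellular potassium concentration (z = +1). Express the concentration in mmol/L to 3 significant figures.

Nernst: E = (26.6/1) · ln([out]/[in]), so ln([out]/[in]) = -64.0 × 1 / 26.6 = -2.4060.
[out]/[in] = e^(-2.4060) = 0.09017.
[out] = 0.09017 × 96.3 = 8.684 mmol/L.

8.68 mmol/L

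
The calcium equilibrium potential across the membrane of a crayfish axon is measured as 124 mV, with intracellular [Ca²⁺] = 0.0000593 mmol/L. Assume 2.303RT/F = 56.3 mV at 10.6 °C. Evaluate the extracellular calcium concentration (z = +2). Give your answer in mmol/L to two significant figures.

Nernst: E = (56.3/2) · log₁₀([out]/[in]), so log₁₀([out]/[in]) = 124.0 × 2 / 56.3 = 4.4050.
[out]/[in] = 10^(4.4050) = 2.541e+04.
[out] = 2.541e+04 × 0.0000593 = 1.507 mmol/L.

1.5 mmol/L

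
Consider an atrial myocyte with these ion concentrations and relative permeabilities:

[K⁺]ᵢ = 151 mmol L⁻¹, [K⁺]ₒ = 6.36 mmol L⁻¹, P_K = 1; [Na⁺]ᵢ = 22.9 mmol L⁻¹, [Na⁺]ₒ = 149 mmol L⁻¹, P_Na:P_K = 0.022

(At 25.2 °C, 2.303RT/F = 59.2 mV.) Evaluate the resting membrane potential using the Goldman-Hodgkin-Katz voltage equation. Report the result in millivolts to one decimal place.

-70.8 mV

Vm = 59.2 · log₁₀[(Σ P·[cation]ₒ + Σ P·[anion]ᵢ) / (Σ P·[cation]ᵢ + Σ P·[anion]ₒ)]
Numerator = 1×6.36 + 0.022×149 = 9.638
Denominator = 1×151 + 0.022×22.9 = 151.5
Vm = 59.2 · log₁₀(0.063616) = 59.2 × (-1.1964) = -70.83 mV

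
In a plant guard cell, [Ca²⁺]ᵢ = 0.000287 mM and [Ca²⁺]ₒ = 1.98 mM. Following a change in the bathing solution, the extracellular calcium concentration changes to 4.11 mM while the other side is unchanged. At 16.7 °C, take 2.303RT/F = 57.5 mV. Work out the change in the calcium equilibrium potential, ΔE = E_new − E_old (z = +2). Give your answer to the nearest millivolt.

E_old = (57.5/2)·log₁₀(1.98/0.000287) = 110.37 mV
E_new = (57.5/2)·log₁₀(4.11/0.000287) = 119.48 mV
ΔE = 119.48 − (110.37) = 9.12 mV

9 mV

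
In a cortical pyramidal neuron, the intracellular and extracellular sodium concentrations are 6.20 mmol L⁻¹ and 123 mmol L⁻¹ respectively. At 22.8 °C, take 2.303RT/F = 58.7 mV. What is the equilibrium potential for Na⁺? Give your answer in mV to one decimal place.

E = (58.7/z) · log₁₀([Na⁺]_out/[Na⁺]_in) with z = +1.
= (58.7/1) · log₁₀(123/6.20) = 58.70 · log₁₀(19.84)
= 58.70 · (1.2975) = 76.16 mV

76.2 mV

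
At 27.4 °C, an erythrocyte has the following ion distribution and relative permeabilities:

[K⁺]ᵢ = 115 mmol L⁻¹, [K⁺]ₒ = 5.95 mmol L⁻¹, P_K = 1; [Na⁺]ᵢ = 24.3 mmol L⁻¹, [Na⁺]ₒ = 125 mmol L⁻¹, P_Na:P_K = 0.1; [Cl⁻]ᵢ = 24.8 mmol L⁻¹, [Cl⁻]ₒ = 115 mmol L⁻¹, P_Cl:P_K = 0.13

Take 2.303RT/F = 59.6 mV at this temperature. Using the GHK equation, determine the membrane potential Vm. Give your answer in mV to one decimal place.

-46.8 mV

Vm = 59.6 · log₁₀[(Σ P·[cation]ₒ + Σ P·[anion]ᵢ) / (Σ P·[cation]ᵢ + Σ P·[anion]ₒ)]
Numerator = 1×5.95 + 0.1×125 + 0.13×24.8 = 21.67
Denominator = 1×115 + 0.1×24.3 + 0.13×115 = 132.4
Vm = 59.6 · log₁₀(0.16373) = 59.6 × (-0.7859) = -46.84 mV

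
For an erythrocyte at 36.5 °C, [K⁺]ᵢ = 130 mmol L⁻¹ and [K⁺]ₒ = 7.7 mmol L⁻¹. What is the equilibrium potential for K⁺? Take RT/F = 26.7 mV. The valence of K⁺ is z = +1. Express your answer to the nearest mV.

E = (26.7/z) · ln([K⁺]_out/[K⁺]_in) with z = +1.
= (26.7/1) · ln(7.7/130) = 26.70 · ln(0.05923)
= 26.70 · (-2.8263) = -75.46 mV

-75 mV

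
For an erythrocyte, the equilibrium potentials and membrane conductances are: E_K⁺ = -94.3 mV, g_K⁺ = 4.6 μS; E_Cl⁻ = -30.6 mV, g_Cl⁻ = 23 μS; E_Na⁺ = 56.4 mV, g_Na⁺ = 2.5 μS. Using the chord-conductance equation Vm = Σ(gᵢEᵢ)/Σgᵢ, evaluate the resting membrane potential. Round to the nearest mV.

Σ gᵢEᵢ = 4.6·(-94.3) + 23·(-30.6) + 2.5·(56.4) = -996.58
Σ gᵢ = 4.6 + 23 + 2.5 = 30.1
Vm = -996.58 / 30.1 = -33.11 mV

-33 mV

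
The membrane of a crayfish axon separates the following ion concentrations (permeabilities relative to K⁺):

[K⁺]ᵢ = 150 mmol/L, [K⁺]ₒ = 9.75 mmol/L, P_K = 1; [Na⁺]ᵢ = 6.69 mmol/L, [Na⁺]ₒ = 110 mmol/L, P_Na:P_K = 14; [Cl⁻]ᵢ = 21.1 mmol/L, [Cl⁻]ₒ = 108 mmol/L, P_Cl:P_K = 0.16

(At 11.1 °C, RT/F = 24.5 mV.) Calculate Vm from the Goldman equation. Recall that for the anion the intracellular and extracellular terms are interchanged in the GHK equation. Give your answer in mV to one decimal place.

43.7 mV

Vm = 24.5 · ln[(Σ P·[cation]ₒ + Σ P·[anion]ᵢ) / (Σ P·[cation]ᵢ + Σ P·[anion]ₒ)]
Numerator = 1×9.75 + 14×110 + 0.16×21.1 = 1553
Denominator = 1×150 + 14×6.69 + 0.16×108 = 260.9
Vm = 24.5 · ln(5.952) = 24.5 × (1.7837) = 43.70 mV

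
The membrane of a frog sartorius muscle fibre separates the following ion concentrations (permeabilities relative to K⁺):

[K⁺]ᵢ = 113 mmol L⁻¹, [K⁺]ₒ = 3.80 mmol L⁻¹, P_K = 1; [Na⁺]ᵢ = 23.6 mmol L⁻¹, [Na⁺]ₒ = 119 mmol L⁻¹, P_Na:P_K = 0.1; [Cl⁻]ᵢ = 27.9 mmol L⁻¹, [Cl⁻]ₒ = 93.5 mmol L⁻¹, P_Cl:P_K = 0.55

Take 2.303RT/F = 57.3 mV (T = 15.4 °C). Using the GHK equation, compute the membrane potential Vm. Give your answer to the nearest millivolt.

-42 mV

Vm = 57.3 · log₁₀[(Σ P·[cation]ₒ + Σ P·[anion]ᵢ) / (Σ P·[cation]ᵢ + Σ P·[anion]ₒ)]
Numerator = 1×3.80 + 0.1×119 + 0.55×27.9 = 31.05
Denominator = 1×113 + 0.1×23.6 + 0.55×93.5 = 166.8
Vm = 57.3 · log₁₀(0.18614) = 57.3 × (-0.7302) = -41.84 mV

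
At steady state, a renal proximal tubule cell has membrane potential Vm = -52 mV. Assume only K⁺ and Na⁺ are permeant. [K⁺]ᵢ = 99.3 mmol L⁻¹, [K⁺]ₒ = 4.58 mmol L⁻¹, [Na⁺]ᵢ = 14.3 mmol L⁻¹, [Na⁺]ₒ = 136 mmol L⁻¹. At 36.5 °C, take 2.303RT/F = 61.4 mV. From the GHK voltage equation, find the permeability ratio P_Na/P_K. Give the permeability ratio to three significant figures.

0.0713

Let α = P_Na/P_K. GHK: Vm = 61.4·log₁₀[(Kₒ + α·Naₒ)/(Kᵢ + α·Naᵢ)].
10^(Vm/61.4) = 10^(-52.0/61.4) = 0.14226
So 0.14226·(Kᵢ + α·Naᵢ) = Kₒ + α·Naₒ → α = (0.14226·99.3 − 4.58) / (136.0 − 0.14226·14.3)
α = (14.13 − 4.58) / (136.0 − 2.034) = 9.547/134 = 0.07126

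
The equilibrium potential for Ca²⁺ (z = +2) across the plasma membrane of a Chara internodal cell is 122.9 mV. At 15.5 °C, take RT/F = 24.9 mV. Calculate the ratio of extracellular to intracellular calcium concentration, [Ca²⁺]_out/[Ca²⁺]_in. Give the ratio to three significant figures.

19400

ln([out]/[in]) = E·z/(24.9) = 122.9 × 2 / 24.9 = 9.8715
[out]/[in] = e^(9.8715) = 1.937e+04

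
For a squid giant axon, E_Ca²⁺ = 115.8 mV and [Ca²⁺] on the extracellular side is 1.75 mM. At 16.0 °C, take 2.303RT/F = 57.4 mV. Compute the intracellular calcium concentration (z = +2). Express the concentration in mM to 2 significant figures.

Nernst: E = (57.4/2) · log₁₀([out]/[in]), so log₁₀([out]/[in]) = 115.8 × 2 / 57.4 = 4.0348.
[out]/[in] = 10^(4.0348) = 1.084e+04.
[in] = 1.75 / 1.084e+04 = 0.0001615 mM.

0.00016 mM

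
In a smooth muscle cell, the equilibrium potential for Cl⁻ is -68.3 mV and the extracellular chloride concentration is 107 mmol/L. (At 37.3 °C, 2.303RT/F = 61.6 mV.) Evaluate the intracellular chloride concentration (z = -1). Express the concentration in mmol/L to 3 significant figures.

8.33 mmol/L

Nernst: E = (61.6/-1) · log₁₀([out]/[in]), so log₁₀([out]/[in]) = -68.3 × -1 / 61.6 = 1.1088.
[out]/[in] = 10^(1.1088) = 12.85.
[in] = 107 / 12.85 = 8.329 mmol/L.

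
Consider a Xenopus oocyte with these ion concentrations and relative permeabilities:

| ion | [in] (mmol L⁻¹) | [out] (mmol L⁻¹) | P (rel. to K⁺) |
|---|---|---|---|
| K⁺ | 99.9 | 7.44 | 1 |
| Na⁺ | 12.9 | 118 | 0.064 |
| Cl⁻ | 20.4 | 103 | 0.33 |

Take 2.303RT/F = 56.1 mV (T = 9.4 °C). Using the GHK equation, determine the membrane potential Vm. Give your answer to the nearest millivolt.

-44 mV

Vm = 56.1 · log₁₀[(Σ P·[cation]ₒ + Σ P·[anion]ᵢ) / (Σ P·[cation]ᵢ + Σ P·[anion]ₒ)]
Numerator = 1×7.44 + 0.064×118 + 0.33×20.4 = 21.72
Denominator = 1×99.9 + 0.064×12.9 + 0.33×103 = 134.7
Vm = 56.1 · log₁₀(0.16126) = 56.1 × (-0.7925) = -44.46 mV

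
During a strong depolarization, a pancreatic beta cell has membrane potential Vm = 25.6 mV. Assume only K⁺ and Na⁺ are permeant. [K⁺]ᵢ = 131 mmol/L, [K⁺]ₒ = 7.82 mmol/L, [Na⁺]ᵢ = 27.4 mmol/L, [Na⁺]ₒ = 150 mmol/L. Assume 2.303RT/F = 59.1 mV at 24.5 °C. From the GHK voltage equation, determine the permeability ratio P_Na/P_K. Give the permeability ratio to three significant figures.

Let α = P_Na/P_K. GHK: Vm = 59.1·log₁₀[(Kₒ + α·Naₒ)/(Kᵢ + α·Naᵢ)].
10^(Vm/59.1) = 10^(25.6/59.1) = 2.7112
So 2.7112·(Kᵢ + α·Naᵢ) = Kₒ + α·Naₒ → α = (2.7112·131.0 − 7.82) / (150.0 − 2.7112·27.4)
α = (355.2 − 7.82) / (150.0 − 74.29) = 347.3/75.71 = 4.588

4.59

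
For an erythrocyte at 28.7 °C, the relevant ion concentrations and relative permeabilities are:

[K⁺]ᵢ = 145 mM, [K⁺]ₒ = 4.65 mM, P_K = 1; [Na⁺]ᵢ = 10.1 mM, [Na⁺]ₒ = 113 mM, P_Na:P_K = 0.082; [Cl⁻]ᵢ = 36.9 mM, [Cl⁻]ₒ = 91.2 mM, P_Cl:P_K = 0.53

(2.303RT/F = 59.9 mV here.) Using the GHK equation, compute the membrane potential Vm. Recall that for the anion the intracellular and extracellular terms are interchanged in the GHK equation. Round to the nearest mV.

Vm = 59.9 · log₁₀[(Σ P·[cation]ₒ + Σ P·[anion]ᵢ) / (Σ P·[cation]ᵢ + Σ P·[anion]ₒ)]
Numerator = 1×4.65 + 0.082×113 + 0.53×36.9 = 33.47
Denominator = 1×145 + 0.082×10.1 + 0.53×91.2 = 194.2
Vm = 59.9 · log₁₀(0.1724) = 59.9 × (-0.7635) = -45.73 mV

-46 mV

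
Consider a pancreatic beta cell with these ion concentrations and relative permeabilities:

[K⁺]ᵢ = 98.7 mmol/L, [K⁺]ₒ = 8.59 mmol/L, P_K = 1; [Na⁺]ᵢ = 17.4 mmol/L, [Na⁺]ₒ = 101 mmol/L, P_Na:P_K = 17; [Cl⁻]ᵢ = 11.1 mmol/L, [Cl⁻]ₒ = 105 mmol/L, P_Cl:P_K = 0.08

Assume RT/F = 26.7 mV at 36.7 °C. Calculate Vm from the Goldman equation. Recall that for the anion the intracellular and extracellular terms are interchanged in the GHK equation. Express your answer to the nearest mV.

39 mV

Vm = 26.7 · ln[(Σ P·[cation]ₒ + Σ P·[anion]ᵢ) / (Σ P·[cation]ᵢ + Σ P·[anion]ₒ)]
Numerator = 1×8.59 + 17×101 + 0.08×11.1 = 1726
Denominator = 1×98.7 + 17×17.4 + 0.08×105 = 402.9
Vm = 26.7 · ln(4.2851) = 26.7 × (1.4552) = 38.85 mV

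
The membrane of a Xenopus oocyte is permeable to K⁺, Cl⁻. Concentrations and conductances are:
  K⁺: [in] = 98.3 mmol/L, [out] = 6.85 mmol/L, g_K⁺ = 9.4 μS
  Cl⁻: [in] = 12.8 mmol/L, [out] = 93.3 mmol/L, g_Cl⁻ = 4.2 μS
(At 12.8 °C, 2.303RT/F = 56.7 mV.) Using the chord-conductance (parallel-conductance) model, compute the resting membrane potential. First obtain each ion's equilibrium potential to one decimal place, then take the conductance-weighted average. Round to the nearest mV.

E_K⁺ = (56.7/1)·log₁₀(6.85/98.3) = -65.6 mV
E_Cl⁻ = (56.7/-1)·log₁₀(93.3/12.8) = -48.9 mV
Vm = (Σ gᵢEᵢ)/(Σ gᵢ) = (9.4·-65.6 + 4.2·-48.9) / (9.4 + 4.2)
= -822.02 / 13.6 = -60.44 mV

-60 mV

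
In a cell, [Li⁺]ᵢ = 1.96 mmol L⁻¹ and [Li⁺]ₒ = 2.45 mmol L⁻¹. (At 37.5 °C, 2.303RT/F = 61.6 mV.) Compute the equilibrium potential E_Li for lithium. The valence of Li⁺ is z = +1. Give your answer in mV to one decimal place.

6.0 mV

E = (61.6/z) · log₁₀([Li⁺]_out/[Li⁺]_in) with z = +1.
= (61.6/1) · log₁₀(2.45/1.96) = 61.60 · log₁₀(1.25)
= 61.60 · (0.0969) = 5.97 mV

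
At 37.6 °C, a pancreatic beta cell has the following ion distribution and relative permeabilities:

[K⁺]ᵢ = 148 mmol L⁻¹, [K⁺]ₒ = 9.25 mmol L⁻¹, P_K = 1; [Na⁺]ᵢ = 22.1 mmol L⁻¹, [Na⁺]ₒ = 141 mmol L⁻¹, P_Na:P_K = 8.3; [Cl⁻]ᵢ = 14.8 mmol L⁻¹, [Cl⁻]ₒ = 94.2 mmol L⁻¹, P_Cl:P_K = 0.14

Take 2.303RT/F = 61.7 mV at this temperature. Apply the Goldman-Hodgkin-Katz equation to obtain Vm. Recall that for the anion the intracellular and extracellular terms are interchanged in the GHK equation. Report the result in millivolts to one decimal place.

33.0 mV

Vm = 61.7 · log₁₀[(Σ P·[cation]ₒ + Σ P·[anion]ᵢ) / (Σ P·[cation]ᵢ + Σ P·[anion]ₒ)]
Numerator = 1×9.25 + 8.3×141 + 0.14×14.8 = 1182
Denominator = 1×148 + 8.3×22.1 + 0.14×94.2 = 344.6
Vm = 61.7 · log₁₀(3.4288) = 61.7 × (0.5351) = 33.02 mV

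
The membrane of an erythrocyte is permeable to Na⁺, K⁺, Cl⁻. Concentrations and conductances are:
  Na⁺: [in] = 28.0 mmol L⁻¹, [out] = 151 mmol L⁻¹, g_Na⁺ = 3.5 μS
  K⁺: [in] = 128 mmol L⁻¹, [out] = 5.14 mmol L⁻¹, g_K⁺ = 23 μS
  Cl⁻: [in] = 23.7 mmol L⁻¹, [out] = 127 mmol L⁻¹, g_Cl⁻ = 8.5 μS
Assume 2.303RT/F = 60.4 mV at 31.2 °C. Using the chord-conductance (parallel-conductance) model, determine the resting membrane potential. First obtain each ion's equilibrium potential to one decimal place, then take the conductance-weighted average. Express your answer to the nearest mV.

-62 mV

E_Na⁺ = (60.4/1)·log₁₀(151/28.0) = 44.2 mV
E_K⁺ = (60.4/1)·log₁₀(5.14/128) = -84.3 mV
E_Cl⁻ = (60.4/-1)·log₁₀(127/23.7) = -44.0 mV
Vm = (Σ gᵢEᵢ)/(Σ gᵢ) = (3.5·44.2 + 23·-84.3 + 8.5·-44.0) / (3.5 + 23 + 8.5)
= -2158.20 / 35 = -61.66 mV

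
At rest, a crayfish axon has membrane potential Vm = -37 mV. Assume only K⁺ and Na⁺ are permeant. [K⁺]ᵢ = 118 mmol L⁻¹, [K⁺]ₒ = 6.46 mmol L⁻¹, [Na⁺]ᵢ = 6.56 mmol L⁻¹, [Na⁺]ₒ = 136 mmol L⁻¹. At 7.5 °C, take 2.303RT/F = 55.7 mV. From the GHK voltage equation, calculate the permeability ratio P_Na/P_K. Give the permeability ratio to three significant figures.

Let α = P_Na/P_K. GHK: Vm = 55.7·log₁₀[(Kₒ + α·Naₒ)/(Kᵢ + α·Naᵢ)].
10^(Vm/55.7) = 10^(-37.0/55.7) = 0.21663
So 0.21663·(Kᵢ + α·Naᵢ) = Kₒ + α·Naₒ → α = (0.21663·118.0 − 6.46) / (136.0 − 0.21663·6.56)
α = (25.56 − 6.46) / (136.0 − 1.421) = 19.1/134.6 = 0.1419

0.142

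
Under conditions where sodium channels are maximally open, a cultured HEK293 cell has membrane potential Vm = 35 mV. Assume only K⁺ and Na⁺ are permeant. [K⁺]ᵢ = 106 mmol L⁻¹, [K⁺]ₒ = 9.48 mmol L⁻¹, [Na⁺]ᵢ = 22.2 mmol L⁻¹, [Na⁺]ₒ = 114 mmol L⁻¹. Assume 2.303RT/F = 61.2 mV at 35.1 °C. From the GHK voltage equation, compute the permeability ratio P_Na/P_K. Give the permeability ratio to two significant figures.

Let α = P_Na/P_K. GHK: Vm = 61.2·log₁₀[(Kₒ + α·Naₒ)/(Kᵢ + α·Naᵢ)].
10^(Vm/61.2) = 10^(35.0/61.2) = 3.7316
So 3.7316·(Kᵢ + α·Naᵢ) = Kₒ + α·Naₒ → α = (3.7316·106.0 − 9.48) / (114.0 − 3.7316·22.2)
α = (395.5 − 9.48) / (114.0 − 82.84) = 386.1/31.16 = 12.39

12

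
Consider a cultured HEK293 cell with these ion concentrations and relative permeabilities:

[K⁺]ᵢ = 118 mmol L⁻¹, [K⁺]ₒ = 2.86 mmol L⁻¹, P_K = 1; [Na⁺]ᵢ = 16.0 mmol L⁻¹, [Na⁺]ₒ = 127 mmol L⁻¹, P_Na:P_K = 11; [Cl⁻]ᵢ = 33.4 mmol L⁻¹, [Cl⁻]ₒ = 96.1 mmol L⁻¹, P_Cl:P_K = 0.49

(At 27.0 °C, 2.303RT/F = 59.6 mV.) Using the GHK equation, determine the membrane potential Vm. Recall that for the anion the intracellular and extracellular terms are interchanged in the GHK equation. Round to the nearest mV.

Vm = 59.6 · log₁₀[(Σ P·[cation]ₒ + Σ P·[anion]ᵢ) / (Σ P·[cation]ᵢ + Σ P·[anion]ₒ)]
Numerator = 1×2.86 + 11×127 + 0.49×33.4 = 1416
Denominator = 1×118 + 11×16.0 + 0.49×96.1 = 341.1
Vm = 59.6 · log₁₀(4.1521) = 59.6 × (0.6183) = 36.85 mV

37 mV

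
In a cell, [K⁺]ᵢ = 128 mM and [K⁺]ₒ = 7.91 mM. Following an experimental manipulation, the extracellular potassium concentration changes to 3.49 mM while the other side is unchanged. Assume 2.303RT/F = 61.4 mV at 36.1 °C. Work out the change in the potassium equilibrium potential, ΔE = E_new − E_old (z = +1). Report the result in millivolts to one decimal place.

E_old = (61.4/1)·log₁₀(7.91/128) = -74.23 mV
E_new = (61.4/1)·log₁₀(3.49/128) = -96.05 mV
ΔE = -96.05 − (-74.23) = -21.82 mV

-21.8 mV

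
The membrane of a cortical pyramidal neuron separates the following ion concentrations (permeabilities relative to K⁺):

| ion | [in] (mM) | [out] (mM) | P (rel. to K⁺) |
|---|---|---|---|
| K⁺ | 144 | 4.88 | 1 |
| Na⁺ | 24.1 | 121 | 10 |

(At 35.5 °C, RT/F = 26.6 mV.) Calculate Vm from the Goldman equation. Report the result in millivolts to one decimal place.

Vm = 26.6 · ln[(Σ P·[cation]ₒ + Σ P·[anion]ᵢ) / (Σ P·[cation]ᵢ + Σ P·[anion]ₒ)]
Numerator = 1×4.88 + 10×121 = 1215
Denominator = 1×144 + 10×24.1 = 385
Vm = 26.6 · ln(3.1555) = 26.6 × (1.1492) = 30.57 mV

30.6 mV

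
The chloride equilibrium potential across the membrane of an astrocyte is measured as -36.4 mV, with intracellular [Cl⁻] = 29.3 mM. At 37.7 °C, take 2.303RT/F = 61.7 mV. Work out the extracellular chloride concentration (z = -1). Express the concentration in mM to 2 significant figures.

110 mM

Nernst: E = (61.7/-1) · log₁₀([out]/[in]), so log₁₀([out]/[in]) = -36.4 × -1 / 61.7 = 0.5900.
[out]/[in] = 10^(0.5900) = 3.89.
[out] = 3.89 × 29.3 = 114 mM.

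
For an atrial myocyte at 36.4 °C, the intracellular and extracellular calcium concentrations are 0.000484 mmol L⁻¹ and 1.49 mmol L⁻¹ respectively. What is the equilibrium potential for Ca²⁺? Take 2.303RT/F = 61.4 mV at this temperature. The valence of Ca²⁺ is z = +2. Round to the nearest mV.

E = (61.4/z) · log₁₀([Ca²⁺]_out/[Ca²⁺]_in) with z = +2.
= (61.4/2) · log₁₀(1.49/0.000484) = 30.70 · log₁₀(3079)
= 30.70 · (3.4883) = 107.09 mV

107 mV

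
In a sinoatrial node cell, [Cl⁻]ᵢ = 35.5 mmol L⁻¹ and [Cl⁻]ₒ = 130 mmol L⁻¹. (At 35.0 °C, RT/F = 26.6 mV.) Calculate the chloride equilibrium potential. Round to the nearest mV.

-35 mV

E = (26.6/z) · ln([Cl⁻]_out/[Cl⁻]_in) with z = -1.
For an anion, dividing by z = -1 reverses the sign.
= (26.6/-1) · ln(130/35.5) = -26.60 · ln(3.662)
= -26.60 · (1.2980) = -34.53 mV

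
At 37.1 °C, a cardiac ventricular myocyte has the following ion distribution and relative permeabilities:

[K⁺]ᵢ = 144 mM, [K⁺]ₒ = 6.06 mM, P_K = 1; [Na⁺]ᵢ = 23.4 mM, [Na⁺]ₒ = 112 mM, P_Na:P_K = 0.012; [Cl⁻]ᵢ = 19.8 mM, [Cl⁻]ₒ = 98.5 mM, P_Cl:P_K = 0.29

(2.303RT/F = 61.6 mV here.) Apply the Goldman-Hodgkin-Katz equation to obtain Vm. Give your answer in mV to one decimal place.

Vm = 61.6 · log₁₀[(Σ P·[cation]ₒ + Σ P·[anion]ᵢ) / (Σ P·[cation]ᵢ + Σ P·[anion]ₒ)]
Numerator = 1×6.06 + 0.012×112 + 0.29×19.8 = 13.15
Denominator = 1×144 + 0.012×23.4 + 0.29×98.5 = 172.8
Vm = 61.6 · log₁₀(0.076056) = 61.6 × (-1.1189) = -68.92 mV

-68.9 mV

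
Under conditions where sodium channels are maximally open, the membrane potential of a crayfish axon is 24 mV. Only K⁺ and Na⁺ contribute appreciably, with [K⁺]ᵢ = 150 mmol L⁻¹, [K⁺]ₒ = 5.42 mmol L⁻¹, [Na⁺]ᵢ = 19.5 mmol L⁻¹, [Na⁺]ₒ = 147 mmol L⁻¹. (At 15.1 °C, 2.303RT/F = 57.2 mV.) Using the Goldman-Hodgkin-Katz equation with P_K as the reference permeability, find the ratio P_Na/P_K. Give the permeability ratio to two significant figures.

Let α = P_Na/P_K. GHK: Vm = 57.2·log₁₀[(Kₒ + α·Naₒ)/(Kᵢ + α·Naᵢ)].
10^(Vm/57.2) = 10^(24.0/57.2) = 2.6277
So 2.6277·(Kᵢ + α·Naᵢ) = Kₒ + α·Naₒ → α = (2.6277·150.0 − 5.42) / (147.0 − 2.6277·19.5)
α = (394.2 − 5.42) / (147.0 − 51.24) = 388.7/95.76 = 4.06

4.1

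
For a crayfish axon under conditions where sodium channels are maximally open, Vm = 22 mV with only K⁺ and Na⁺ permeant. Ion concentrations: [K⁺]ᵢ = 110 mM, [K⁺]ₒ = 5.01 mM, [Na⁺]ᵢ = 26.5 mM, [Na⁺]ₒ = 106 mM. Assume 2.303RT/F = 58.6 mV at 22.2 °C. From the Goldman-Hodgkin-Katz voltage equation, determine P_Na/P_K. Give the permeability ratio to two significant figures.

Let α = P_Na/P_K. GHK: Vm = 58.6·log₁₀[(Kₒ + α·Naₒ)/(Kᵢ + α·Naᵢ)].
10^(Vm/58.6) = 10^(22.0/58.6) = 2.3737
So 2.3737·(Kᵢ + α·Naᵢ) = Kₒ + α·Naₒ → α = (2.3737·110.0 − 5.01) / (106.0 − 2.3737·26.5)
α = (261.1 − 5.01) / (106.0 − 62.9) = 256.1/43.1 = 5.942

5.9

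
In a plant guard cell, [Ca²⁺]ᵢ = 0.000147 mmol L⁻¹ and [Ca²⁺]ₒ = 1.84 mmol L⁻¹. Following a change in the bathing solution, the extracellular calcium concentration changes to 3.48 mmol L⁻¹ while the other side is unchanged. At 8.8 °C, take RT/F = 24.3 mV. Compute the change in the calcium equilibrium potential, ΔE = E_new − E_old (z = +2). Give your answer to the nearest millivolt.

8 mV

E_old = (24.3/2)·ln(1.84/0.000147) = 114.63 mV
E_new = (24.3/2)·ln(3.48/0.000147) = 122.38 mV
ΔE = 122.38 − (114.63) = 7.74 mV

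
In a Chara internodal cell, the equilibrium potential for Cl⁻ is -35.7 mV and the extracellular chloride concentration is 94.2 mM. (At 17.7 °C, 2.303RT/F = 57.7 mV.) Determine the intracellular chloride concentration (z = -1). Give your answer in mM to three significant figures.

22.7 mM

Nernst: E = (57.7/-1) · log₁₀([out]/[in]), so log₁₀([out]/[in]) = -35.7 × -1 / 57.7 = 0.6187.
[out]/[in] = 10^(0.6187) = 4.156.
[in] = 94.2 / 4.156 = 22.66 mM.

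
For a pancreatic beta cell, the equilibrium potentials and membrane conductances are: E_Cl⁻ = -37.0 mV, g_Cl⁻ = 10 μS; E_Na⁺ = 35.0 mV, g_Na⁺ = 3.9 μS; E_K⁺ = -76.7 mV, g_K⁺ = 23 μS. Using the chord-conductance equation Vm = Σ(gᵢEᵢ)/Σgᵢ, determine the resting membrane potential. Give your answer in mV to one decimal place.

-54.1 mV

Σ gᵢEᵢ = 10·(-37.0) + 3.9·(35.0) + 23·(-76.7) = -1997.60
Σ gᵢ = 10 + 3.9 + 23 = 36.9
Vm = -1997.60 / 36.9 = -54.14 mV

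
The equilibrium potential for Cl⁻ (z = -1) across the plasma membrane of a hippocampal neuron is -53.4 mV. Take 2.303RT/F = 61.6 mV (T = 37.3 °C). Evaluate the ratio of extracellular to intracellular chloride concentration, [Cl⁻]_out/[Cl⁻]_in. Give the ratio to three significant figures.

log₁₀([out]/[in]) = E·z/(61.6) = -53.4 × -1 / 61.6 = 0.8669
[out]/[in] = 10^(0.8669) = 7.36

7.36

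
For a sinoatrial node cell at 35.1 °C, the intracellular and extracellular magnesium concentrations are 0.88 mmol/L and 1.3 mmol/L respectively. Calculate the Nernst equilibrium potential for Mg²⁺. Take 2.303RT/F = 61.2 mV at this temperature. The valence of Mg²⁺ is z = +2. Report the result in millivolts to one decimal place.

E = (61.2/z) · log₁₀([Mg²⁺]_out/[Mg²⁺]_in) with z = +2.
= (61.2/2) · log₁₀(1.3/0.88) = 30.60 · log₁₀(1.477)
= 30.60 · (0.1695) = 5.19 mV

5.2 mV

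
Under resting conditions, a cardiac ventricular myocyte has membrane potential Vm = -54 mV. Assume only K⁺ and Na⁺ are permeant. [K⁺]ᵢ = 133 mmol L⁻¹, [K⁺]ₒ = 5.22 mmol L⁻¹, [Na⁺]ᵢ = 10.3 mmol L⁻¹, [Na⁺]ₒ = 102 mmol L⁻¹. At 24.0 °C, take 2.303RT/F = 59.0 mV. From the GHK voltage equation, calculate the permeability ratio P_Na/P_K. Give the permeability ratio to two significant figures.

Let α = P_Na/P_K. GHK: Vm = 59.0·log₁₀[(Kₒ + α·Naₒ)/(Kᵢ + α·Naᵢ)].
10^(Vm/59.0) = 10^(-54.0/59.0) = 0.12155
So 0.12155·(Kᵢ + α·Naᵢ) = Kₒ + α·Naₒ → α = (0.12155·133.0 − 5.22) / (102.0 − 0.12155·10.3)
α = (16.17 − 5.22) / (102.0 − 1.252) = 10.95/100.7 = 0.1086

0.11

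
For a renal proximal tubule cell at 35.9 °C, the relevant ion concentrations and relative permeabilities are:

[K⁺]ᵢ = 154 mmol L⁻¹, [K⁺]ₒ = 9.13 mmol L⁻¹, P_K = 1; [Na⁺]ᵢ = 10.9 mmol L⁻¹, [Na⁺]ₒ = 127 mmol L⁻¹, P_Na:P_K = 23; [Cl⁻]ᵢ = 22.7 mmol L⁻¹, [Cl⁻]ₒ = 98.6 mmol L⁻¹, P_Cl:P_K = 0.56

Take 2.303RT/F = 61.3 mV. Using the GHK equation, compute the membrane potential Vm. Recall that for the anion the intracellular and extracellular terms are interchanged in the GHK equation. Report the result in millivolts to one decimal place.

49.4 mV

Vm = 61.3 · log₁₀[(Σ P·[cation]ₒ + Σ P·[anion]ᵢ) / (Σ P·[cation]ᵢ + Σ P·[anion]ₒ)]
Numerator = 1×9.13 + 23×127 + 0.56×22.7 = 2943
Denominator = 1×154 + 23×10.9 + 0.56×98.6 = 459.9
Vm = 61.3 · log₁₀(6.3987) = 61.3 × (0.8061) = 49.41 mV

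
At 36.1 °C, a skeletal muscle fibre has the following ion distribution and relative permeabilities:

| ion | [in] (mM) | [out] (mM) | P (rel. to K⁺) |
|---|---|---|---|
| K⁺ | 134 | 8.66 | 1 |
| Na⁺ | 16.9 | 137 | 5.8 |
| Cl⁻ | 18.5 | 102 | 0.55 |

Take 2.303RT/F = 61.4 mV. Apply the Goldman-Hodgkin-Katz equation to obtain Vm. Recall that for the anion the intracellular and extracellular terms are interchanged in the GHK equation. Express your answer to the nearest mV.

Vm = 61.4 · log₁₀[(Σ P·[cation]ₒ + Σ P·[anion]ᵢ) / (Σ P·[cation]ᵢ + Σ P·[anion]ₒ)]
Numerator = 1×8.66 + 5.8×137 + 0.55×18.5 = 813.4
Denominator = 1×134 + 5.8×16.9 + 0.55×102 = 288.1
Vm = 61.4 · log₁₀(2.8233) = 61.4 × (0.4507) = 27.68 mV

28 mV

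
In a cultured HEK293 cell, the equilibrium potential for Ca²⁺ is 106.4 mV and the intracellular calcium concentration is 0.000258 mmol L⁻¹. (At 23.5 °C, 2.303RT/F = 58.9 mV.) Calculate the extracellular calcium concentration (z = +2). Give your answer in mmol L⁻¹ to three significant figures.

1.06 mmol L⁻¹

Nernst: E = (58.9/2) · log₁₀([out]/[in]), so log₁₀([out]/[in]) = 106.4 × 2 / 58.9 = 3.6129.
[out]/[in] = 10^(3.6129) = 4101.
[out] = 4101 × 0.000258 = 1.058 mmol L⁻¹.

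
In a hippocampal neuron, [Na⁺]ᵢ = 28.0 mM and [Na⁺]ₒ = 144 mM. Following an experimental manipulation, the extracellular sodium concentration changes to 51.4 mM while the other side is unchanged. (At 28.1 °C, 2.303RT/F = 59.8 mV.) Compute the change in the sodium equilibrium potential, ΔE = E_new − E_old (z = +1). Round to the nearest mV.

-27 mV

E_old = (59.8/1)·log₁₀(144/28.0) = 42.53 mV
E_new = (59.8/1)·log₁₀(51.4/28.0) = 15.78 mV
ΔE = 15.78 − (42.53) = -26.75 mV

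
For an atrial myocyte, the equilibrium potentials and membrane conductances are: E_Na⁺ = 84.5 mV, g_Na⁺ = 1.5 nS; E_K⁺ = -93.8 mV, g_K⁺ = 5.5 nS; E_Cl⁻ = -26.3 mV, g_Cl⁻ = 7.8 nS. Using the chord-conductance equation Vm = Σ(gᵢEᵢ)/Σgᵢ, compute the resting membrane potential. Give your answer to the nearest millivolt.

Σ gᵢEᵢ = 1.5·(84.5) + 5.5·(-93.8) + 7.8·(-26.3) = -594.29
Σ gᵢ = 1.5 + 5.5 + 7.8 = 14.8
Vm = -594.29 / 14.8 = -40.15 mV

-40 mV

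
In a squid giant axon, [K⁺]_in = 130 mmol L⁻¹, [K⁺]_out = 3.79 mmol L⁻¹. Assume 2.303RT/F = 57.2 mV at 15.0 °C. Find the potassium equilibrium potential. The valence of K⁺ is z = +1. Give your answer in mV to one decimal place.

-87.8 mV

E = (57.2/z) · log₁₀([K⁺]_out/[K⁺]_in) with z = +1.
= (57.2/1) · log₁₀(3.79/130) = 57.20 · log₁₀(0.02915)
= 57.20 · (-1.5353) = -87.82 mV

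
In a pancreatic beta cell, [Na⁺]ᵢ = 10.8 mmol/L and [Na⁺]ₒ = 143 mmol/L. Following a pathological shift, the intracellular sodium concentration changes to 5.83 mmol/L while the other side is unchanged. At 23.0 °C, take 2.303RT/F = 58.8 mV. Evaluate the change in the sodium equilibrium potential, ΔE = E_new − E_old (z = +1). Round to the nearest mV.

E_old = (58.8/1)·log₁₀(143/10.8) = 65.97 mV
E_new = (58.8/1)·log₁₀(143/5.83) = 81.71 mV
ΔE = 81.71 − (65.97) = 15.74 mV

16 mV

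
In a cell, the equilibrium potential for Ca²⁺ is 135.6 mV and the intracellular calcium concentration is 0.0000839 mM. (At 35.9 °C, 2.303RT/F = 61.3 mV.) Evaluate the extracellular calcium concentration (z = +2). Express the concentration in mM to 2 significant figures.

2.2 mM

Nernst: E = (61.3/2) · log₁₀([out]/[in]), so log₁₀([out]/[in]) = 135.6 × 2 / 61.3 = 4.4241.
[out]/[in] = 10^(4.4241) = 2.655e+04.
[out] = 2.655e+04 × 0.0000839 = 2.228 mM.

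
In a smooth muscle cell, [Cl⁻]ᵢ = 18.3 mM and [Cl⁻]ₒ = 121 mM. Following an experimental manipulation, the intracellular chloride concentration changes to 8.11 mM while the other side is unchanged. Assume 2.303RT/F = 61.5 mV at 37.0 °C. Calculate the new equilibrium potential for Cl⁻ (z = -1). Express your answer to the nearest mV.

-72 mV

After the shift: [Cl⁻]_out = 121, [Cl⁻]_in = 8.11 mM.
E_new = (61.5/-1)·log₁₀(121/8.11) = -61.50 · (1.1738) = -72.19 mV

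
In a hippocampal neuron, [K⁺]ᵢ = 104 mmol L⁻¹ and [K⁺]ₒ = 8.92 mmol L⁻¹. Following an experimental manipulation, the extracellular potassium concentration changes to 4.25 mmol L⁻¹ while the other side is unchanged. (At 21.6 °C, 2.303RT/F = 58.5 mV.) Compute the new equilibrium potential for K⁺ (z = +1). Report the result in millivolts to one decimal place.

-81.2 mV

After the shift: [K⁺]_out = 4.25, [K⁺]_in = 104 mmol L⁻¹.
E_new = (58.5/1)·log₁₀(4.25/104) = 58.50 · (-1.3886) = -81.24 mV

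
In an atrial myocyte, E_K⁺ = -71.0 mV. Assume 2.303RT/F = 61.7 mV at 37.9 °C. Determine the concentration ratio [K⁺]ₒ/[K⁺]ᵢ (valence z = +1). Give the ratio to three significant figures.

0.0707

log₁₀([out]/[in]) = E·z/(61.7) = -71.0 × 1 / 61.7 = -1.1507
[out]/[in] = 10^(-1.1507) = 0.07068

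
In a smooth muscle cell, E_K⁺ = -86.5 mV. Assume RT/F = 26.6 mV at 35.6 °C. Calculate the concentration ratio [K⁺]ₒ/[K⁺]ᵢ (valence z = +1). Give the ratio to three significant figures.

0.0387

ln([out]/[in]) = E·z/(26.6) = -86.5 × 1 / 26.6 = -3.2519
[out]/[in] = e^(-3.2519) = 0.0387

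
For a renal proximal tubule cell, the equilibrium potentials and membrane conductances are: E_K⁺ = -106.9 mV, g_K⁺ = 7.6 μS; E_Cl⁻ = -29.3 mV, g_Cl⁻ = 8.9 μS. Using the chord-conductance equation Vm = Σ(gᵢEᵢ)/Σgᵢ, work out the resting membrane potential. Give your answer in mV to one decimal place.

Σ gᵢEᵢ = 7.6·(-106.9) + 8.9·(-29.3) = -1073.21
Σ gᵢ = 7.6 + 8.9 = 16.5
Vm = -1073.21 / 16.5 = -65.04 mV

-65.0 mV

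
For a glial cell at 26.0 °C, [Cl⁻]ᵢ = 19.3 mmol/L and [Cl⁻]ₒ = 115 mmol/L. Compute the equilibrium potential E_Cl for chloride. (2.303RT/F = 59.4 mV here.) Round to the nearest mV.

E = (59.4/z) · log₁₀([Cl⁻]_out/[Cl⁻]_in) with z = -1.
For an anion, dividing by z = -1 reverses the sign.
= (59.4/-1) · log₁₀(115/19.3) = -59.40 · log₁₀(5.959)
= -59.40 · (0.7751) = -46.04 mV

-46 mV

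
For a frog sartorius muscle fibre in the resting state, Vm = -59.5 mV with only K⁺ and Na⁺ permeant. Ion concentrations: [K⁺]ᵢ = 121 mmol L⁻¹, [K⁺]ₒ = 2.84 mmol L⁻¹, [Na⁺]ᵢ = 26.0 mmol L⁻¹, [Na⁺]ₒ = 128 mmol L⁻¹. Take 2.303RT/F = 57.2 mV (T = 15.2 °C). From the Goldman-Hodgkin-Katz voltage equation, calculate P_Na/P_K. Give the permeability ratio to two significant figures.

0.065

Let α = P_Na/P_K. GHK: Vm = 57.2·log₁₀[(Kₒ + α·Naₒ)/(Kᵢ + α·Naᵢ)].
10^(Vm/57.2) = 10^(-59.5/57.2) = 0.091157
So 0.091157·(Kᵢ + α·Naᵢ) = Kₒ + α·Naₒ → α = (0.091157·121.0 − 2.84) / (128.0 − 0.091157·26.0)
α = (11.03 − 2.84) / (128.0 − 2.37) = 8.19/125.6 = 0.06519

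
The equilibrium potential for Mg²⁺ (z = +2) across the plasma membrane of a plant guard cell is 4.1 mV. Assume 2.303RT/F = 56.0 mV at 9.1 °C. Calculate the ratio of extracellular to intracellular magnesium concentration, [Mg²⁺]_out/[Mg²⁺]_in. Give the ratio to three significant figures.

log₁₀([out]/[in]) = E·z/(56.0) = 4.1 × 2 / 56.0 = 0.1464
[out]/[in] = 10^(0.1464) = 1.401

1.40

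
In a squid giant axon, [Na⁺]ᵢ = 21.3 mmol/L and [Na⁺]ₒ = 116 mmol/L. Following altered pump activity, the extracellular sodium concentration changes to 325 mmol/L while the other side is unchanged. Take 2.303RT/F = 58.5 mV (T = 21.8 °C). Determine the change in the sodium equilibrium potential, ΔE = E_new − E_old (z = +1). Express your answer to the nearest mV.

26 mV

E_old = (58.5/1)·log₁₀(116/21.3) = 43.06 mV
E_new = (58.5/1)·log₁₀(325/21.3) = 69.23 mV
ΔE = 69.23 − (43.06) = 26.17 mV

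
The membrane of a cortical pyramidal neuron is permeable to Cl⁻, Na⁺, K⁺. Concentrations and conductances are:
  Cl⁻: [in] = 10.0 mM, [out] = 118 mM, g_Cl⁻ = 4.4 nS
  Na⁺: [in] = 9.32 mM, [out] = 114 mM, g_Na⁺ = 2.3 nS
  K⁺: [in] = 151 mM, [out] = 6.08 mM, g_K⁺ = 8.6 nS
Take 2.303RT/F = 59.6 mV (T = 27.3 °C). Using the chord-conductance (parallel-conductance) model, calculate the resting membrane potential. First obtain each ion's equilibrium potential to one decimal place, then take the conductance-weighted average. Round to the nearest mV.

-55 mV

E_Cl⁻ = (59.6/-1)·log₁₀(118/10.0) = -63.9 mV
E_Na⁺ = (59.6/1)·log₁₀(114/9.32) = 64.8 mV
E_K⁺ = (59.6/1)·log₁₀(6.08/151) = -83.1 mV
Vm = (Σ gᵢEᵢ)/(Σ gᵢ) = (4.4·-63.9 + 2.3·64.8 + 8.6·-83.1) / (4.4 + 2.3 + 8.6)
= -846.78 / 15.3 = -55.35 mV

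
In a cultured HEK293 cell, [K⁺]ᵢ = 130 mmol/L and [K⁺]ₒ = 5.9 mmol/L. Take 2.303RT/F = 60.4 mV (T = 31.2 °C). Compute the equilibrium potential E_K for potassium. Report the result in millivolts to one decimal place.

-81.1 mV

E = (60.4/z) · log₁₀([K⁺]_out/[K⁺]_in) with z = +1.
= (60.4/1) · log₁₀(5.9/130) = 60.40 · log₁₀(0.04538)
= 60.40 · (-1.3431) = -81.12 mV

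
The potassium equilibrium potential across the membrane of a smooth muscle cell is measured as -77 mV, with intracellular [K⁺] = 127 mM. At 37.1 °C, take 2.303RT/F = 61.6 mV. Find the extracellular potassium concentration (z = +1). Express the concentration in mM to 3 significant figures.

Nernst: E = (61.6/1) · log₁₀([out]/[in]), so log₁₀([out]/[in]) = -77.0 × 1 / 61.6 = -1.2500.
[out]/[in] = 10^(-1.2500) = 0.05623.
[out] = 0.05623 × 127 = 7.142 mM.

7.14 mM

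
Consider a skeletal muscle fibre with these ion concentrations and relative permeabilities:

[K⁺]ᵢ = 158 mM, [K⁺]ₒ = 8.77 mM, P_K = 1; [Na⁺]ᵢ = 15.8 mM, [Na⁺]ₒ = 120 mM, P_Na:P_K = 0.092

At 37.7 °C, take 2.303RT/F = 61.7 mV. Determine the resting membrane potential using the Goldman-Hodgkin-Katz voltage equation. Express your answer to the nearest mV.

-56 mV

Vm = 61.7 · log₁₀[(Σ P·[cation]ₒ + Σ P·[anion]ᵢ) / (Σ P·[cation]ᵢ + Σ P·[anion]ₒ)]
Numerator = 1×8.77 + 0.092×120 = 19.81
Denominator = 1×158 + 0.092×15.8 = 159.5
Vm = 61.7 · log₁₀(0.12424) = 61.7 × (-0.9057) = -55.88 mV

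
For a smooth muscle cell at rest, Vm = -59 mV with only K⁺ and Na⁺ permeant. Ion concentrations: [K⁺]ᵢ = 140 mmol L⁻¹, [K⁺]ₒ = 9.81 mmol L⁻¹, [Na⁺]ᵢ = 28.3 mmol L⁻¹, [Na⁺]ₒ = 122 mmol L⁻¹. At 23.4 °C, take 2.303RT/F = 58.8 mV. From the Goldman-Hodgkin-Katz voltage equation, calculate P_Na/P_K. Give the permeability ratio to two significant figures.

Let α = P_Na/P_K. GHK: Vm = 58.8·log₁₀[(Kₒ + α·Naₒ)/(Kᵢ + α·Naᵢ)].
10^(Vm/58.8) = 10^(-59.0/58.8) = 0.09922
So 0.09922·(Kᵢ + α·Naᵢ) = Kₒ + α·Naₒ → α = (0.09922·140.0 − 9.81) / (122.0 − 0.09922·28.3)
α = (13.89 − 9.81) / (122.0 − 2.808) = 4.081/119.2 = 0.03424

0.034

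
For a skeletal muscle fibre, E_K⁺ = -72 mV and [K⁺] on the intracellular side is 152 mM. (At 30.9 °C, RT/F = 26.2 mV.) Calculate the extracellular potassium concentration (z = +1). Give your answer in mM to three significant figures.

Nernst: E = (26.2/1) · ln([out]/[in]), so ln([out]/[in]) = -72.0 × 1 / 26.2 = -2.7481.
[out]/[in] = e^(-2.7481) = 0.06405.
[out] = 0.06405 × 152 = 9.736 mM.

9.74 mM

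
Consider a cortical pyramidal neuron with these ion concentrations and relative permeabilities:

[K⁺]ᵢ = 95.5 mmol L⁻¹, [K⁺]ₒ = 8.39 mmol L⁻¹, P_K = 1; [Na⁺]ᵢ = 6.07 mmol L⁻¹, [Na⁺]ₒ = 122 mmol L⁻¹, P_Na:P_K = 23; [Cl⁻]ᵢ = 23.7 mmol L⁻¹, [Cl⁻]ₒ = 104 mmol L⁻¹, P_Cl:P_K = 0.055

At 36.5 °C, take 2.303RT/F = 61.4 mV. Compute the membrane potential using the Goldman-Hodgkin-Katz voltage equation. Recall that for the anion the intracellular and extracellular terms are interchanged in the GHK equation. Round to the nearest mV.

Vm = 61.4 · log₁₀[(Σ P·[cation]ₒ + Σ P·[anion]ᵢ) / (Σ P·[cation]ᵢ + Σ P·[anion]ₒ)]
Numerator = 1×8.39 + 23×122 + 0.055×23.7 = 2816
Denominator = 1×95.5 + 23×6.07 + 0.055×104 = 240.8
Vm = 61.4 · log₁₀(11.692) = 61.4 × (1.0679) = 65.57 mV

66 mV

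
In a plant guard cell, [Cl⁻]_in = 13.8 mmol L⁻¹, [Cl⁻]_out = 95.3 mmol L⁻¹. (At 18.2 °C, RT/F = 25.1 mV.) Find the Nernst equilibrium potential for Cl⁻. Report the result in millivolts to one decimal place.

E = (25.1/z) · ln([Cl⁻]_out/[Cl⁻]_in) with z = -1.
For an anion, dividing by z = -1 reverses the sign.
= (25.1/-1) · ln(95.3/13.8) = -25.10 · ln(6.906)
= -25.10 · (1.9324) = -48.50 mV

-48.5 mV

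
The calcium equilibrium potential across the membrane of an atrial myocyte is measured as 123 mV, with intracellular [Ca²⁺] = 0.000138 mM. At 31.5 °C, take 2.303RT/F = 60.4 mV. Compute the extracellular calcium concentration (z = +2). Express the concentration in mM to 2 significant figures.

1.6 mM

Nernst: E = (60.4/2) · log₁₀([out]/[in]), so log₁₀([out]/[in]) = 123.0 × 2 / 60.4 = 4.0728.
[out]/[in] = 10^(4.0728) = 1.183e+04.
[out] = 1.183e+04 × 0.000138 = 1.632 mM.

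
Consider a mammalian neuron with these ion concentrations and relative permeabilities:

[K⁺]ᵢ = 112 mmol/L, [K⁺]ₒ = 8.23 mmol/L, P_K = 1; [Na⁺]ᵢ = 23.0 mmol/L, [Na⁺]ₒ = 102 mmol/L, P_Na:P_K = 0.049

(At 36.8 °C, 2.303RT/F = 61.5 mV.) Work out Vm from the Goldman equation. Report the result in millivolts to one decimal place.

-57.3 mV

Vm = 61.5 · log₁₀[(Σ P·[cation]ₒ + Σ P·[anion]ᵢ) / (Σ P·[cation]ᵢ + Σ P·[anion]ₒ)]
Numerator = 1×8.23 + 0.049×102 = 13.23
Denominator = 1×112 + 0.049×23.0 = 113.1
Vm = 61.5 · log₁₀(0.11693) = 61.5 × (-0.9321) = -57.32 mV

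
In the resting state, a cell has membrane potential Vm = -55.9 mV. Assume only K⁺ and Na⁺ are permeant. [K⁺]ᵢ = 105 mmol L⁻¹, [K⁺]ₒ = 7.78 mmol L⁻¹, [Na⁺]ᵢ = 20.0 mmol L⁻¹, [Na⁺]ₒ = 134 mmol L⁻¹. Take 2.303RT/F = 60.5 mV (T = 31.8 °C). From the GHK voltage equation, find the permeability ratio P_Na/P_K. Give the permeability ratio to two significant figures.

Let α = P_Na/P_K. GHK: Vm = 60.5·log₁₀[(Kₒ + α·Naₒ)/(Kᵢ + α·Naᵢ)].
10^(Vm/60.5) = 10^(-55.9/60.5) = 0.11913
So 0.11913·(Kᵢ + α·Naᵢ) = Kₒ + α·Naₒ → α = (0.11913·105.0 − 7.78) / (134.0 − 0.11913·20.0)
α = (12.51 − 7.78) / (134.0 − 2.383) = 4.729/131.6 = 0.03593

0.036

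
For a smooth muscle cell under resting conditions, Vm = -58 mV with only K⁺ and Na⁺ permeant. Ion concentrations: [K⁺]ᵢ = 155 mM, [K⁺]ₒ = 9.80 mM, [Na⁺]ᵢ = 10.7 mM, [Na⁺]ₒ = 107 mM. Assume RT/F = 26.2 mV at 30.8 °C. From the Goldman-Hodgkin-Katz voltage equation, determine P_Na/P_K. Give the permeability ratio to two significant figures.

Let α = P_Na/P_K. GHK: Vm = 26.2·ln[(Kₒ + α·Naₒ)/(Kᵢ + α·Naᵢ)].
e^(Vm/26.2) = e^(-58.0/26.2) = 0.10929
So 0.10929·(Kᵢ + α·Naᵢ) = Kₒ + α·Naₒ → α = (0.10929·155.0 − 9.8) / (107.0 − 0.10929·10.7)
α = (16.94 − 9.8) / (107.0 − 1.169) = 7.14/105.8 = 0.06747

0.067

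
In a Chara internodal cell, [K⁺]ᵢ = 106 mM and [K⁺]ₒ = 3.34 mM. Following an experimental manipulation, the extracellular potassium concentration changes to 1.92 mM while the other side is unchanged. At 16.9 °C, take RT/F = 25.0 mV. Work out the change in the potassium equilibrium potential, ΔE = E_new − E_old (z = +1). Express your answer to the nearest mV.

-14 mV

E_old = (25.0/1)·ln(3.34/106) = -86.44 mV
E_new = (25.0/1)·ln(1.92/106) = -100.28 mV
ΔE = -100.28 − (-86.44) = -13.84 mV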